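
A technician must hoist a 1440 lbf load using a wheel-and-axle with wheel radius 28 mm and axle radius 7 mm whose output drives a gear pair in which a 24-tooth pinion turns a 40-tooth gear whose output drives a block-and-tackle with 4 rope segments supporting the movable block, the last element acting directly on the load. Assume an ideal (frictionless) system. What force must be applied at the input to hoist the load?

54 lbf

Wheel-and-axle MA = R/r = 28/7 = 4.
Gear pair MA = 40/24 = 1.6667.
Block-and-tackle MA = number of supporting rope parts = 4.
Combined ideal MA = 4 × 1.6667 × 4 = 26.667.
Effort = load / MA = 1440 / 26.667 = 54 lbf.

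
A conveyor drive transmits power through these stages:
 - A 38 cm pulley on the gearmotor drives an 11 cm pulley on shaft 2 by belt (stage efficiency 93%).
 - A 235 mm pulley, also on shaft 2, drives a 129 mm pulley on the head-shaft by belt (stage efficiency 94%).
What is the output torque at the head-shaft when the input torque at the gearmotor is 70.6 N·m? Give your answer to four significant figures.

After the belt (11/38): 70.6 × 0.28947 × 0.93 = 19.006 N·m
After the belt (129/235): 19.006 × 0.54894 × 0.94 = 9.8072 N·m

9.807 N·m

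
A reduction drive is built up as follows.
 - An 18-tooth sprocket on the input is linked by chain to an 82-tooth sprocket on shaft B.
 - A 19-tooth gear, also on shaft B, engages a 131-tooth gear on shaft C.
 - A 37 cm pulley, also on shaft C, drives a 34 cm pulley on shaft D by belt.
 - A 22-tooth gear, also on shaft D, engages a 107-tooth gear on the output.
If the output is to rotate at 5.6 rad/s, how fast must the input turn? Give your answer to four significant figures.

Overall ratio R = 4.5556 × 6.8947 × 0.91892 × 4.8636 = 140.38.
Required input speed = output speed × R = 5.6 × 140.38 = 786.11 rad/s.

786.1 rad/s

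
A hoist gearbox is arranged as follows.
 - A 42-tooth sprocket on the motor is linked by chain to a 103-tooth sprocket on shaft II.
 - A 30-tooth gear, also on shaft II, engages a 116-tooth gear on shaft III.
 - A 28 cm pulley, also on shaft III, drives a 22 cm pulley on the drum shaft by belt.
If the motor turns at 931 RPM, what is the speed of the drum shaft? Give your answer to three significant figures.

chain 103/42 = 2.4524 → 931/2.4524 = 379.63 RPM
gear mesh 116/30 = 3.8667 → 379.63/3.8667 = 98.18 RPM
belt 22/28 = 0.78571 → 98.18/0.78571 = 124.96 RPM

125 RPM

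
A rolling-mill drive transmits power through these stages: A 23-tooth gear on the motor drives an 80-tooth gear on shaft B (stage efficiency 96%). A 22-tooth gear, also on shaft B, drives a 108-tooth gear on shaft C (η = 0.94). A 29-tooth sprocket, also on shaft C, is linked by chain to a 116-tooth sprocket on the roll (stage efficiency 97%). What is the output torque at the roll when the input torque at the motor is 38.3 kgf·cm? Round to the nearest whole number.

2290 kgf·cm

After the gear mesh (80/23): 38.3 × 3.4783 × 0.96 = 127.89 kgf·cm
After the gear mesh (108/22): 127.89 × 4.9091 × 0.94 = 590.15 kgf·cm
After the chain (116/29): 590.15 × 4 × 0.97 = 2289.8 kgf·cm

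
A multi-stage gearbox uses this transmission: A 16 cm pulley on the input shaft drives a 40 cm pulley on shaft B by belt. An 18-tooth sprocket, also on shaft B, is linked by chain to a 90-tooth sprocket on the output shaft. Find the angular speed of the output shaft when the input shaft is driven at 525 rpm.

Belt: ratio = 40/16 = 2.5, so shaft B turns at 525 / 2.5 = 210 rpm.
Chain: ratio = 90/18 = 5, so the output shaft turns at 210 / 5 = 42 rpm.

42 rpm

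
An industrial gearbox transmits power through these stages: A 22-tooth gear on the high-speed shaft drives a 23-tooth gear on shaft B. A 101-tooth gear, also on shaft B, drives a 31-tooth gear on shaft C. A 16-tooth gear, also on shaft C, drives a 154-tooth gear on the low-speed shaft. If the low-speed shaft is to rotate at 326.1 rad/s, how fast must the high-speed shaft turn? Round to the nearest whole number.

1007 rad/s

Overall ratio R = 1.0455 × 0.30693 × 9.625 = 3.0885.
Required input speed = output speed × R = 326.1 × 3.0885 = 1007.2 rad/s.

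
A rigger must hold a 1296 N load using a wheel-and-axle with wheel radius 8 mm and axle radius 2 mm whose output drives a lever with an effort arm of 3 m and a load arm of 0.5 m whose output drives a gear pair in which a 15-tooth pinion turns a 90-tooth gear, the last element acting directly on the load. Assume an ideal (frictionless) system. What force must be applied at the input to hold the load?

Wheel-and-axle MA = R/r = 8/2 = 4.
Lever MA = effort arm / load arm = 3/0.5 = 6.
Gear pair MA = 90/15 = 6.
Combined ideal MA = 4 × 6 × 6 = 144.
Effort = load / MA = 1296 / 144 = 9 N.

9 N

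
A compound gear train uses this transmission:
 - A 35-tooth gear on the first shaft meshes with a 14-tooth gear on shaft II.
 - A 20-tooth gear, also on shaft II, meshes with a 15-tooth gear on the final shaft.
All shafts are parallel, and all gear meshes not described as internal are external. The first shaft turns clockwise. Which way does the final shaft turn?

clockwise

the first shaft → shaft II: external mesh, 1 reversal → CCW.
shaft II → the final shaft: external mesh, 1 reversal → CW.
2 reversals in total — an even number — so the final shaft turns the same way as the first shaft.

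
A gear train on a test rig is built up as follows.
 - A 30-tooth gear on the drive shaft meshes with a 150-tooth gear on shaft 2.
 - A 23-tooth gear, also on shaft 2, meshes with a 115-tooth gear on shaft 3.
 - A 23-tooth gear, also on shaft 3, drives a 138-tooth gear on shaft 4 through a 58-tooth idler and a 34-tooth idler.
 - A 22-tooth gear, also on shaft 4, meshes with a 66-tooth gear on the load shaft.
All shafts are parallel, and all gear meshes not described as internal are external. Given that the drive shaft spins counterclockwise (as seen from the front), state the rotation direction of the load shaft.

counterclockwise

the drive shaft → shaft 2: external mesh, 1 reversal → CW.
shaft 2 → shaft 3: external mesh, 1 reversal → CCW.
shaft 3 → shaft 4: driver → idler → idler → driven is 3 external meshes, 3 reversals → CW.
shaft 4 → the load shaft: external mesh, 1 reversal → CCW.
6 reversals in total — an even number — so the load shaft turns the same way as the drive shaft.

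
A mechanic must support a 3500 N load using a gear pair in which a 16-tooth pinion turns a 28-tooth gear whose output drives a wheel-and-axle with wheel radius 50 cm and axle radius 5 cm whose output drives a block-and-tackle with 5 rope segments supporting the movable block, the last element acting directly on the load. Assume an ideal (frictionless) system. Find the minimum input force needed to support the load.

Gear pair MA = 28/16 = 1.75.
Wheel-and-axle MA = R/r = 50/5 = 10.
Block-and-tackle MA = number of supporting rope parts = 5.
Combined ideal MA = 1.75 × 10 × 5 = 87.5.
Effort = load / MA = 3500 / 87.5 = 40 N.

40 N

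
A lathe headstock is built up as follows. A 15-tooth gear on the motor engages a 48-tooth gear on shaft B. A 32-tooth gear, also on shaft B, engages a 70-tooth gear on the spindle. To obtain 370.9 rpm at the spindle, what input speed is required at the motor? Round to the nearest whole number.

Overall ratio R = 3.2 × 2.1875 = 7.
Required input speed = output speed × R = 370.9 × 7 = 2596.3 rpm.

2596 rpm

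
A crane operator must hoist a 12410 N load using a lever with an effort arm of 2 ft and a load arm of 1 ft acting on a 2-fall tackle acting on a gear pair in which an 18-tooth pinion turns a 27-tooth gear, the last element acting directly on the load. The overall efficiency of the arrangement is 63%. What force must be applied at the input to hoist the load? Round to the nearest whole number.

3283 N

Lever MA = effort arm / load arm = 2/1 = 2.
Block-and-tackle MA = number of supporting rope parts = 2.
Gear pair MA = 27/18 = 1.5.
Combined ideal MA = 2 × 2 × 1.5 = 6.
Actual MA = 6 × 0.63 = 3.78.
Effort = load / actual MA = 12410 / 3.78 = 3283.1 N.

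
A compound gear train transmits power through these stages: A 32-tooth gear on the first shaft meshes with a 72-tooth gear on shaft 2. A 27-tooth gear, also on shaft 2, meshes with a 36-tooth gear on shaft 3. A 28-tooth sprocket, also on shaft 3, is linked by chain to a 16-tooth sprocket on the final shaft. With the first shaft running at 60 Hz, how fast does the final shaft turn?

the first shaft → shaft 2 (gear mesh, 72/32): 60 ÷ 2.25 = 26.667 Hz
shaft 2 → shaft 3 (gear mesh, 36/27): 26.667 ÷ 1.3333 = 20 Hz
shaft 3 → the final shaft (chain, 16/28): 20 ÷ 0.57143 = 35 Hz

35 Hz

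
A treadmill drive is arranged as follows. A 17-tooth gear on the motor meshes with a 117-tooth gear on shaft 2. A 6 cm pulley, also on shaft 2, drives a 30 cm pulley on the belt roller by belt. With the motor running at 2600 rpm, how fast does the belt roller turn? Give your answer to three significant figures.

the motor → shaft 2 (gear mesh, 117/17): 2600 ÷ 6.8824 = 377.78 rpm
shaft 2 → the belt roller (belt, 30/6): 377.78 ÷ 5 = 75.556 rpm

75.6 rpm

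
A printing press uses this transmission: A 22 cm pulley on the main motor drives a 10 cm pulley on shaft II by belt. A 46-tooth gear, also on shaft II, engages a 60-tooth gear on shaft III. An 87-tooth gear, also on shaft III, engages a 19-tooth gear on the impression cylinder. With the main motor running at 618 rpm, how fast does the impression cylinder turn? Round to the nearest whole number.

the main motor → shaft II (belt, 10/22): 618 ÷ 0.45455 = 1359.6 rpm
shaft II → shaft III (gear mesh, 60/46): 1359.6 ÷ 1.3043 = 1042.4 rpm
shaft III → the impression cylinder (gear mesh, 19/87): 1042.4 ÷ 0.21839 = 4772.9 rpm

4773 rpm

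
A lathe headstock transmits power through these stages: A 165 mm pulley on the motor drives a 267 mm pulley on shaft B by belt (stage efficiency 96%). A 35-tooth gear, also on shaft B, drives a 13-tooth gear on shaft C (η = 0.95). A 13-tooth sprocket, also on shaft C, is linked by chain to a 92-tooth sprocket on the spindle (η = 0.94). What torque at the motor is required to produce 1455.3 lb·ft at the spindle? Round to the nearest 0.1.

Overall ratio R = 1.6182 × 0.37143 × 7.0769 = 4.2535; overall efficiency η = 0.96 × 0.95 × 0.94 = 0.8573.
Input torque = output torque / (R × η) = 1455.3 / (4.2535 × 0.8573) = 399.1 lb·ft.

399.1 lb·ft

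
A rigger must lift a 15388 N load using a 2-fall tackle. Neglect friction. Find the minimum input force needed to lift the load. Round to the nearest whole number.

7694 N

Block-and-tackle MA = number of supporting rope parts = 2.
Effort = load / MA = 15388 / 2 = 7694 N.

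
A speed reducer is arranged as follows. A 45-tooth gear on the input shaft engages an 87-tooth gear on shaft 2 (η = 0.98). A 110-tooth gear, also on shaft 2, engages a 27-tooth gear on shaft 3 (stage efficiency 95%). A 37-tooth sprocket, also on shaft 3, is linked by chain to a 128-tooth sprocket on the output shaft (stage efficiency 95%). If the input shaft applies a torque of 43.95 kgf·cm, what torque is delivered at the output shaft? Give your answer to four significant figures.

63.81 kgf·cm

Gear mesh: ratio = 87/45 = 1.9333; torque at shaft 2 = 43.95 × 1.9333 × 0.98 = 83.271 kgf·cm.
Gear mesh: ratio = 27/110 = 0.24545; torque at shaft 3 = 83.271 × 0.24545 × 0.95 = 19.417 kgf·cm.
Chain: ratio = 128/37 = 3.4595; torque at the output shaft = 19.417 × 3.4595 × 0.95 = 63.814 kgf·cm.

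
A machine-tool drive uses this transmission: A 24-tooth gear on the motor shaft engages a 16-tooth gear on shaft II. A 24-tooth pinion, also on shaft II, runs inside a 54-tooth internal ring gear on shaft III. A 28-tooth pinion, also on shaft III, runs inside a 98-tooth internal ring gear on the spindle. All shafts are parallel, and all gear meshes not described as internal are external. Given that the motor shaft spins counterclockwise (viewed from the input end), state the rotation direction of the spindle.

clockwise

the motor shaft → shaft II: external mesh, 1 reversal → CW.
shaft II → shaft III: internal mesh, same direction → CW.
shaft III → the spindle: internal mesh, same direction → CW.
1 reversal in total — an odd number — so the spindle turns opposite to the motor shaft.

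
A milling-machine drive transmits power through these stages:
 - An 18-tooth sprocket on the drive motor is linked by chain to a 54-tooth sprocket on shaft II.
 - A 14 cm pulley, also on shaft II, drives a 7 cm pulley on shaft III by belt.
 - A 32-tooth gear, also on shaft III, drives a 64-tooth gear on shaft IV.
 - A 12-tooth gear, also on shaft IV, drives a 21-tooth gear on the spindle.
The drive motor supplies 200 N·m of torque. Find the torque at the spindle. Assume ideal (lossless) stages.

1050 N·m

After the chain (54/18): 200 × 3 = 600 N·m
After the belt (7/14): 600 × 0.5 = 300 N·m
After the gear mesh (64/32): 300 × 2 = 600 N·m
After the gear mesh (21/12): 600 × 1.75 = 1050 N·m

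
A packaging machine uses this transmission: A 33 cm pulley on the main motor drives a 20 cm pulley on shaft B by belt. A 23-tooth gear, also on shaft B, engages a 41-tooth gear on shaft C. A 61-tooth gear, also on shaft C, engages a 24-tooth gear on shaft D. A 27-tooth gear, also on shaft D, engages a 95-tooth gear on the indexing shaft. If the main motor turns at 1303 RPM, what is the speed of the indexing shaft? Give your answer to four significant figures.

871.2 RPM

the main motor → shaft B (belt, 20/33): 1303 ÷ 0.60606 = 2149.9 RPM
shaft B → shaft C (gear mesh, 41/23): 2149.9 ÷ 1.7826 = 1206.1 RPM
shaft C → shaft D (gear mesh, 24/61): 1206.1 ÷ 0.39344 = 3065.4 RPM
shaft D → the indexing shaft (gear mesh, 95/27): 3065.4 ÷ 3.5185 = 871.23 RPM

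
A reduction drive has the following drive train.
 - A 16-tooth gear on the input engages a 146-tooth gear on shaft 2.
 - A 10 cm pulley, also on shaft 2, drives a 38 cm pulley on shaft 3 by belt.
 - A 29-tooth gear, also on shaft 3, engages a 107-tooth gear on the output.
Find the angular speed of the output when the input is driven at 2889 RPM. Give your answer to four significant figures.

gear mesh 146/16 = 9.125 → 2889/9.125 = 316.6 RPM
belt 38/10 = 3.8 → 316.6/3.8 = 83.317 RPM
gear mesh 107/29 = 3.6897 → 83.317/3.6897 = 22.581 RPM

22.58 RPM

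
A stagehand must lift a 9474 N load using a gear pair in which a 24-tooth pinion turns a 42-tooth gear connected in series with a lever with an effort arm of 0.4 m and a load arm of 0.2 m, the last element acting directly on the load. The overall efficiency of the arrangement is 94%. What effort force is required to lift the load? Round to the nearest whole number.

Gear pair MA = 42/24 = 1.75.
Lever MA = effort arm / load arm = 0.4/0.2 = 2.
Combined ideal MA = 1.75 × 2 = 3.5.
Actual MA = 3.5 × 0.94 = 3.29.
Effort = load / actual MA = 9474 / 3.29 = 2879.6 N.

2880 N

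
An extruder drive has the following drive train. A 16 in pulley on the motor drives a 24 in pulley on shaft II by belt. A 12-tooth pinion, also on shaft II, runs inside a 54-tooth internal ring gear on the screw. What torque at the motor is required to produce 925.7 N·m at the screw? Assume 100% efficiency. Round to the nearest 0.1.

137.1 N·m

Overall ratio R = 1.5 × 4.5 = 6.75.
Input torque = output torque / R = 925.7 / 6.75 = 137.14 N·m.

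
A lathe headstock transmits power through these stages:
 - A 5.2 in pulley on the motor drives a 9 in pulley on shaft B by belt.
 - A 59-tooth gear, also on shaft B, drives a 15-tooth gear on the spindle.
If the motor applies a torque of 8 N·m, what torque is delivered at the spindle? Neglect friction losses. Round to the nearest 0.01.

After the belt (9/5.2): 8 × 1.7308 = 13.846 N·m
After the gear mesh (15/59): 13.846 × 0.25424 = 3.5202 N·m

3.52 N·m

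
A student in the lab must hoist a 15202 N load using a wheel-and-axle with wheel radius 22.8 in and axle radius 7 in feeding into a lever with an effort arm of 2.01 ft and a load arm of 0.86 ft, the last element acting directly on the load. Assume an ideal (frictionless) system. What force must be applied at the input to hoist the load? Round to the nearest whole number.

Wheel-and-axle MA = R/r = 22.8/7 = 3.2571.
Lever MA = effort arm / load arm = 2.01/0.86 = 2.3372.
Combined ideal MA = 3.2571 × 2.3372 = 7.6126.
Effort = load / MA = 15202 / 7.6126 = 1996.9 N.

1997 N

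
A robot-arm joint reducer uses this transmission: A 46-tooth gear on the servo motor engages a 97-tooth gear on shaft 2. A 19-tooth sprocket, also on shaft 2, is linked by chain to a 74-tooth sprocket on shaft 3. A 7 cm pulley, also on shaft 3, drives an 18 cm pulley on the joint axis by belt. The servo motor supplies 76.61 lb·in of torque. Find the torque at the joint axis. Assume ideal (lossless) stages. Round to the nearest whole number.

After the gear mesh (97/46): 76.61 × 2.1087 = 161.55 lb·in
After the chain (74/19): 161.55 × 3.8947 = 629.18 lb·in
After the belt (18/7): 629.18 × 2.5714 = 1617.9 lb·in

1618 lb·in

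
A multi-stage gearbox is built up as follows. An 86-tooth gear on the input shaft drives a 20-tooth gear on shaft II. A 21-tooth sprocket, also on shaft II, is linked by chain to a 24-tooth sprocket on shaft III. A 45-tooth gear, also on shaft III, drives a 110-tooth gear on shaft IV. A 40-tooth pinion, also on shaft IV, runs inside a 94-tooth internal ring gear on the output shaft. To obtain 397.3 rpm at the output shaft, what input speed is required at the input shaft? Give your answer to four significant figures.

Overall ratio R = 0.23256 × 1.1429 × 2.4444 × 2.35 = 1.5268.
Required input speed = output speed × R = 397.3 × 1.5268 = 606.58 rpm.

606.6 rpm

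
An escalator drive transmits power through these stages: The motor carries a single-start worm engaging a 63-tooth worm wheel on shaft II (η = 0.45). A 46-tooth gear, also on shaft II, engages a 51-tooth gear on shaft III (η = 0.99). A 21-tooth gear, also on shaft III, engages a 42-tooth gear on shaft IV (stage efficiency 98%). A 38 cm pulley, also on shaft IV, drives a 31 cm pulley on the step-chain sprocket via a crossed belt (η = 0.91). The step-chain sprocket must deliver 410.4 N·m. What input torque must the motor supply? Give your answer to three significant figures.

Overall ratio R = 63 × 1.1087 × 2 × 0.81579 = 113.96; overall efficiency η = 0.45 × 0.99 × 0.98 × 0.91 = 0.3973.
Input torque = output torque / (R × η) = 410.4 / (113.96 × 0.3973) = 9.0642 N·m.

9.06 N·m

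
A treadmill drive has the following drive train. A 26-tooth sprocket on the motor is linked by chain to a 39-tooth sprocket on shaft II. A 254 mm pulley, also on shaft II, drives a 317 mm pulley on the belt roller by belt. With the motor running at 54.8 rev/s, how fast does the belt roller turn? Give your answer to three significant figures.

chain 39/26 = 1.5 → 54.8/1.5 = 36.533 rev/s
belt 317/254 = 1.248 → 36.533/1.248 = 29.273 rev/s

29.3 rev/s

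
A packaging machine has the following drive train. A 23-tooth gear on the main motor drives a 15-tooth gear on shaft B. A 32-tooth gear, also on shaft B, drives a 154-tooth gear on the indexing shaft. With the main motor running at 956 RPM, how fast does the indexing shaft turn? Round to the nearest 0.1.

304.6 RPM

the main motor → shaft B (gear mesh, 15/23): 956 ÷ 0.65217 = 1465.9 RPM
shaft B → the indexing shaft (gear mesh, 154/32): 1465.9 ÷ 4.8125 = 304.6 RPM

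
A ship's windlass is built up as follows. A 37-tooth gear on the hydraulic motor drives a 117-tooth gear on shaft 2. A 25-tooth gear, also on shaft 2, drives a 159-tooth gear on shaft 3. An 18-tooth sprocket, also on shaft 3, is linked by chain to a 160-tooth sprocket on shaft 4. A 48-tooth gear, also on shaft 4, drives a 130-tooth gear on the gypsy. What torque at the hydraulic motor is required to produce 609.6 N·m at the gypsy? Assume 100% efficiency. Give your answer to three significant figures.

Overall ratio R = 3.1622 × 6.36 × 8.8889 × 2.7083 = 484.16.
Input torque = output torque / R = 609.6 / 484.16 = 1.2591 N·m.

1.26 N·m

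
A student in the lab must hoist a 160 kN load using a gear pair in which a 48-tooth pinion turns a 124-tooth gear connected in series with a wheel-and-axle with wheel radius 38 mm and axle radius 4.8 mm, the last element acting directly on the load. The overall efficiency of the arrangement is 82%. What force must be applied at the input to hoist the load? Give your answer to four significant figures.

9.541 kN

Gear pair MA = 124/48 = 2.5833.
Wheel-and-axle MA = R/r = 38/4.8 = 7.9167.
Combined ideal MA = 2.5833 × 7.9167 = 20.451.
Actual MA = 20.451 × 0.82 = 16.77.
Effort = load / actual MA = 160 / 16.77 = 9.5408 kN.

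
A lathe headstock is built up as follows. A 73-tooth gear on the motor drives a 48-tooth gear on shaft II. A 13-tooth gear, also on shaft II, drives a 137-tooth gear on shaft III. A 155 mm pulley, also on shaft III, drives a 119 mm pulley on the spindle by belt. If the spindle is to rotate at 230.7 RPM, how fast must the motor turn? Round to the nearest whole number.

Overall ratio R = 0.65753 × 10.538 × 0.76774 = 5.32.
Required input speed = output speed × R = 230.7 × 5.32 = 1227.3 RPM.

1227 RPM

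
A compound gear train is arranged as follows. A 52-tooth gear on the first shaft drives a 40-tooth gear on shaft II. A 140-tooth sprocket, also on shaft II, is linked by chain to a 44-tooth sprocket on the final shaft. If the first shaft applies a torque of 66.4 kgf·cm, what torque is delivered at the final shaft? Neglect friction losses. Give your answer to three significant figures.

gear mesh 40/52 = 0.76923 → τ = 66.4·0.76923 = 51.077 kgf·cm
chain 44/140 = 0.31429 → τ = 51.077·0.31429 = 16.053 kgf·cm

16.1 kgf·cm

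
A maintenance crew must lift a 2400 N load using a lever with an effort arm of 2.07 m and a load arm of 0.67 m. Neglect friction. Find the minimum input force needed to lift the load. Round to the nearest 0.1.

Lever MA = effort arm / load arm = 2.07/0.67 = 3.0896.
Effort = load / MA = 2400 / 3.0896 = 776.81 N.

776.8 N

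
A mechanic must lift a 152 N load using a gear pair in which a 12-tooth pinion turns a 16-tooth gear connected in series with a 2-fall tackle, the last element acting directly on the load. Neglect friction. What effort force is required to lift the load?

57 N

Gear pair MA = 16/12 = 1.3333.
Block-and-tackle MA = number of supporting rope parts = 2.
Combined ideal MA = 1.3333 × 2 = 2.6667.
Effort = load / MA = 152 / 2.6667 = 57 N.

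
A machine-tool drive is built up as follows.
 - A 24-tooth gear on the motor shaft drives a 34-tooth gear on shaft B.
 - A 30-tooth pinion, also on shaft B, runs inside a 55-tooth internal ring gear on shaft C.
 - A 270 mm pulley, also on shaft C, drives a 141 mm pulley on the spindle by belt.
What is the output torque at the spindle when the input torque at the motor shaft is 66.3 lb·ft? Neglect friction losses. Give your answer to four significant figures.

Gear mesh: ratio = 34/24 = 1.4167; torque at shaft B = 66.3 × 1.4167 = 93.925 lb·ft.
Internal gear: ratio = 55/30 = 1.8333; torque at shaft C = 93.925 × 1.8333 = 172.2 lb·ft.
Belt: ratio = 141/270 = 0.52222; torque at the spindle = 172.2 × 0.52222 = 89.924 lb·ft.

89.92 lb·ft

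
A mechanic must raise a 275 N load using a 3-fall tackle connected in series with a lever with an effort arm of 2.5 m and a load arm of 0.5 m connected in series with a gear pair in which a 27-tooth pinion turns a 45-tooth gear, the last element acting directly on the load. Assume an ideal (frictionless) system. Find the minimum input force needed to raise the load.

Block-and-tackle MA = number of supporting rope parts = 3.
Lever MA = effort arm / load arm = 2.5/0.5 = 5.
Gear pair MA = 45/27 = 1.6667.
Combined ideal MA = 3 × 5 × 1.6667 = 25.
Effort = load / MA = 275 / 25 = 11 N.

11 N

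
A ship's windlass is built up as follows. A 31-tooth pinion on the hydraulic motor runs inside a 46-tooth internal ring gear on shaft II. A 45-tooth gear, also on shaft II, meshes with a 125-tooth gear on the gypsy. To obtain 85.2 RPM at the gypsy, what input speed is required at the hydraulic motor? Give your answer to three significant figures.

Overall ratio R = 1.4839 × 2.7778 = 4.1219.
Required input speed = output speed × R = 85.2 × 4.1219 = 351.18 RPM.

351 RPM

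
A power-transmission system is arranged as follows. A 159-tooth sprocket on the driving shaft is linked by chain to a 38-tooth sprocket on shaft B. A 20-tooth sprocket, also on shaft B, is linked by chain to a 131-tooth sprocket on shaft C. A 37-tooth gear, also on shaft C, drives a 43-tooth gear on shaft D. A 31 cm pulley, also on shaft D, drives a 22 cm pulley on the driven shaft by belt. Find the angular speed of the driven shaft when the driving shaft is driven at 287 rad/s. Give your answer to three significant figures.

222 rad/s

Chain: ratio = 38/159 = 0.23899, so shaft B turns at 287 / 0.23899 = 1200.9 rad/s.
Chain: ratio = 131/20 = 6.55, so shaft C turns at 1200.9 / 6.55 = 183.34 rad/s.
Gear mesh: ratio = 43/37 = 1.1622, so shaft D turns at 183.34 / 1.1622 = 157.76 rad/s.
Belt: ratio = 22/31 = 0.70968, so the driven shaft turns at 157.76 / 0.70968 = 222.29 rad/s.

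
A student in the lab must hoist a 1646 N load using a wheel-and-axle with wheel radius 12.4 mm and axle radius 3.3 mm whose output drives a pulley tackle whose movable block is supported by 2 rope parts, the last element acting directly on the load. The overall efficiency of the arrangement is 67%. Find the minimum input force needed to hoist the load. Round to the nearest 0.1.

Wheel-and-axle MA = R/r = 12.4/3.3 = 3.7576.
Block-and-tackle MA = number of supporting rope parts = 2.
Combined ideal MA = 3.7576 × 2 = 7.5152.
Actual MA = 7.5152 × 0.67 = 5.0352.
Effort = load / actual MA = 1646 / 5.0352 = 326.9 N.

326.9 N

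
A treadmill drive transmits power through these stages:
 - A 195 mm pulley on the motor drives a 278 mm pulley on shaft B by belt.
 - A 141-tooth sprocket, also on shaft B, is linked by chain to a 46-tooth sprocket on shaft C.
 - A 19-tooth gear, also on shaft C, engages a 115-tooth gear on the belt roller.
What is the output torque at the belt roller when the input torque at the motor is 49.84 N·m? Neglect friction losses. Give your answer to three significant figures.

belt 278/195 = 1.4256 → τ = 49.84·1.4256 = 71.054 N·m
chain 46/141 = 0.32624 → τ = 71.054·0.32624 = 23.181 N·m
gear mesh 115/19 = 6.0526 → τ = 23.181·6.0526 = 140.3 N·m

140 N·m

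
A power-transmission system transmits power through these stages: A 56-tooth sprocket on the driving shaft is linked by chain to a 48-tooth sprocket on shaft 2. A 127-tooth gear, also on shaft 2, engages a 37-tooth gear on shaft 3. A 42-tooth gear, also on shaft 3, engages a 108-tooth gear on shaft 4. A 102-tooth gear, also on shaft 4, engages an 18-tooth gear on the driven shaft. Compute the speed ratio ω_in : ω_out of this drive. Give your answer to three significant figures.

0.113

Each stage contributes driven/driver: chain 48/56 = 0.85714, gear mesh 37/127 = 0.29134, gear mesh 108/42 = 2.5714, gear mesh 18/102 = 0.17647.
Overall: 0.85714 × 0.29134 × 2.5714 × 0.17647 = 0.11332.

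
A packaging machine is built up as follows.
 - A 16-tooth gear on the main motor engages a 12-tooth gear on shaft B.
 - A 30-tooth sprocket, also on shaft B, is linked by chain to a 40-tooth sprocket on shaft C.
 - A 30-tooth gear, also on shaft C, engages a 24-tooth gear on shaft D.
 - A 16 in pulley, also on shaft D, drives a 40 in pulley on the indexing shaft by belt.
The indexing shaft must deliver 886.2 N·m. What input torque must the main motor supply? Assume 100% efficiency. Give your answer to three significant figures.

443 N·m

Overall ratio R = 0.75 × 1.3333 × 0.8 × 2.5 = 2.
Input torque = output torque / R = 886.2 / 2 = 443.1 N·m.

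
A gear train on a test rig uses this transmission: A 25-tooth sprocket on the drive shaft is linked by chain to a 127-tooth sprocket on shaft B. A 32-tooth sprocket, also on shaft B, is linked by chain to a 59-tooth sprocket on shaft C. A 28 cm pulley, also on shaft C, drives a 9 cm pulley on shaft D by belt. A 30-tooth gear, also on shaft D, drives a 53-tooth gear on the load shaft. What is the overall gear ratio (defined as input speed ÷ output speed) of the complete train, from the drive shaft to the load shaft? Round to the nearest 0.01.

5.32

Each stage contributes driven/driver: chain 127/25 = 5.08, chain 59/32 = 1.8438, belt 9/28 = 0.32143, gear mesh 53/30 = 1.7667.
Overall: 5.08 × 1.8438 × 0.32143 × 1.7667 = 5.3187.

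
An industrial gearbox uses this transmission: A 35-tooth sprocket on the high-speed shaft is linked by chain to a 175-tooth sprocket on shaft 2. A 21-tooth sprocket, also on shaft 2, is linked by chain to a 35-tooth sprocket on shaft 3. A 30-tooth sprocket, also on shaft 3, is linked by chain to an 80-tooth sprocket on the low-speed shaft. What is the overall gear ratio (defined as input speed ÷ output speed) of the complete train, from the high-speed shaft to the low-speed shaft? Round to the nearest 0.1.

Each stage contributes driven/driver: chain 175/35 = 5, chain 35/21 = 1.6667, chain 80/30 = 2.6667.
Overall: 5 × 1.6667 × 2.6667 = 22.222.

22.2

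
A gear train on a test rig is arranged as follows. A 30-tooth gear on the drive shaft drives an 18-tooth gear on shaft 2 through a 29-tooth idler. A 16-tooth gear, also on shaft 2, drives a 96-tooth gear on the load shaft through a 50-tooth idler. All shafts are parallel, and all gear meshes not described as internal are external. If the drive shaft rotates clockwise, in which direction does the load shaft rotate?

the drive shaft → shaft 2: driver → idler → driven is 2 external meshes, 2 reversals → CW.
shaft 2 → the load shaft: driver → idler → driven is 2 external meshes, 2 reversals → CW.
4 reversals in total — an even number — so the load shaft turns the same way as the drive shaft.

clockwise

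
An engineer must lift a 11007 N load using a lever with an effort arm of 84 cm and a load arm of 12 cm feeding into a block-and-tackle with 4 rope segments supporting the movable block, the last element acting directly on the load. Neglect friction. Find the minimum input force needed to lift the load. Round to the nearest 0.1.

393.1 N

Lever MA = effort arm / load arm = 84/12 = 7.
Block-and-tackle MA = number of supporting rope parts = 4.
Combined ideal MA = 7 × 4 = 28.
Effort = load / MA = 11007 / 28 = 393.11 N.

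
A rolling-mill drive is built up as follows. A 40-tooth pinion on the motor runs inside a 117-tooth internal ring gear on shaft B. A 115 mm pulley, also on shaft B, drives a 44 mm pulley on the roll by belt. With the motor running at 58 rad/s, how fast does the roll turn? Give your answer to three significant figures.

Internal gear: ratio = 117/40 = 2.925, so shaft B turns at 58 / 2.925 = 19.829 rad/s.
Belt: ratio = 44/115 = 0.38261, so the roll turns at 19.829 / 0.38261 = 51.826 rad/s.

51.8 rad/s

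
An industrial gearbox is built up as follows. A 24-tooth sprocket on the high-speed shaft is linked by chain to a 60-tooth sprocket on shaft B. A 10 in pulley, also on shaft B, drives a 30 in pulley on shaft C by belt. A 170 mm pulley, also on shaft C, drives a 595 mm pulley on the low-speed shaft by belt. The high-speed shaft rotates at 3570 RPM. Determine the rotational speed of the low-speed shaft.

136 RPM

chain 60/24 = 2.5 → 3570/2.5 = 1428 RPM
belt 30/10 = 3 → 1428/3 = 476 RPM
belt 595/170 = 3.5 → 476/3.5 = 136 RPM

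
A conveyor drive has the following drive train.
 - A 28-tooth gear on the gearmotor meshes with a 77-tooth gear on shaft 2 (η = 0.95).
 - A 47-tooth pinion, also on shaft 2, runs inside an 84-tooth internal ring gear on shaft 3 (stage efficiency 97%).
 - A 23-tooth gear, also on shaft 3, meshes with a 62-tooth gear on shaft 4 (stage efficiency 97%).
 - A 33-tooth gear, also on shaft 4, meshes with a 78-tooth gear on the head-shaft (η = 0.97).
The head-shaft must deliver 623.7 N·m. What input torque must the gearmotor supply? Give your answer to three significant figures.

23.0 N·m

Overall ratio R = 2.75 × 1.7872 × 2.6957 × 2.3636 = 31.315; overall efficiency η = 0.95 × 0.97 × 0.97 × 0.97 = 0.8670.
Input torque = output torque / (R × η) = 623.7 / (31.315 × 0.8670) = 22.971 N·m.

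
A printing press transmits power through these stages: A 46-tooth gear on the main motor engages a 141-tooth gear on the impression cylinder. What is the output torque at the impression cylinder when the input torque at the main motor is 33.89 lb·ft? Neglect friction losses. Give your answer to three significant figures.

104 lb·ft

After the gear mesh (141/46): 33.89 × 3.0652 = 103.88 lb·ft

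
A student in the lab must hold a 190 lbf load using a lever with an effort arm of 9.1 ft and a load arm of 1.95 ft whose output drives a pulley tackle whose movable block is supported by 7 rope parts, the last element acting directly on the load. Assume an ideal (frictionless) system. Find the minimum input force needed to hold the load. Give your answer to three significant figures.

5.82 lbf

Lever MA = effort arm / load arm = 9.1/1.95 = 4.6667.
Block-and-tackle MA = number of supporting rope parts = 7.
Combined ideal MA = 4.6667 × 7 = 32.667.
Effort = load / MA = 190 / 32.667 = 5.8163 lbf.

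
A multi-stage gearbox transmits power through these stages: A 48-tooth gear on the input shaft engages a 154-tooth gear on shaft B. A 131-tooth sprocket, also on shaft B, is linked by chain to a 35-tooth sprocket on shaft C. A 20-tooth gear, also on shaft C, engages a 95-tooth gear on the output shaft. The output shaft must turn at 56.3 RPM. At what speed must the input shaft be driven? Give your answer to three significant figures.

229 RPM

Overall ratio R = 3.2083 × 0.26718 × 4.75 = 4.0716.
Required input speed = output speed × R = 56.3 × 4.0716 = 229.23 RPM.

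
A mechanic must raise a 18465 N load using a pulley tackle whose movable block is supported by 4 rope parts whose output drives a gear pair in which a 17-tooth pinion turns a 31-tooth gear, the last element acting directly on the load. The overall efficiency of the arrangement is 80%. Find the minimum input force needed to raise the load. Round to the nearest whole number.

3164 N

Block-and-tackle MA = number of supporting rope parts = 4.
Gear pair MA = 31/17 = 1.8235.
Combined ideal MA = 4 × 1.8235 = 7.2941.
Actual MA = 7.2941 × 0.80 = 5.8353.
Effort = load / actual MA = 18465 / 5.8353 = 3164.4 N.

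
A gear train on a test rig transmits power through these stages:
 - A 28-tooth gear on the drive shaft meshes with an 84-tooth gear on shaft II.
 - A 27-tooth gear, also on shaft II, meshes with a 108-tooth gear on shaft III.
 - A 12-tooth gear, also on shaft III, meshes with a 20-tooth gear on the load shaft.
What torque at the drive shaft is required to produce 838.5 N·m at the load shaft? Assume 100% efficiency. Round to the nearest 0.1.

Overall ratio R = 3 × 4 × 1.6667 = 20.
Input torque = output torque / R = 838.5 / 20 = 41.925 N·m.

41.9 N·m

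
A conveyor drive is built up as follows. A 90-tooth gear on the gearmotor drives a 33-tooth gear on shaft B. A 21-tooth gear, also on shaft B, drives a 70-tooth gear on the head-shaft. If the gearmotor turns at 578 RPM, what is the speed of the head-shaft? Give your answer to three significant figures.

473 RPM

gear mesh 33/90 = 0.36667 → 578/0.36667 = 1576.4 RPM
gear mesh 70/21 = 3.3333 → 1576.4/3.3333 = 472.91 RPM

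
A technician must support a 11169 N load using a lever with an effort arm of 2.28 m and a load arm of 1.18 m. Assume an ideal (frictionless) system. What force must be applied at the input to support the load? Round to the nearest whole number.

5780 N

Lever MA = effort arm / load arm = 2.28/1.18 = 1.9322.
Effort = load / MA = 11169 / 1.9322 = 5780.4 N.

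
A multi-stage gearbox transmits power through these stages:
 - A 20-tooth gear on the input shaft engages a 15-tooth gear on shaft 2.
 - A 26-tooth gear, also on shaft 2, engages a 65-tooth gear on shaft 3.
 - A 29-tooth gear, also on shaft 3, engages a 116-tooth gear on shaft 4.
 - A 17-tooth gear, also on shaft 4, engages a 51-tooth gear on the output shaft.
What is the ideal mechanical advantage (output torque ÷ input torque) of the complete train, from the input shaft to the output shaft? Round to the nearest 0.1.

22.5

Each stage contributes driven/driver: gear mesh 15/20 = 0.75, gear mesh 65/26 = 2.5, gear mesh 116/29 = 4, gear mesh 51/17 = 3.
Overall: 0.75 × 2.5 × 4 × 3 = 22.5.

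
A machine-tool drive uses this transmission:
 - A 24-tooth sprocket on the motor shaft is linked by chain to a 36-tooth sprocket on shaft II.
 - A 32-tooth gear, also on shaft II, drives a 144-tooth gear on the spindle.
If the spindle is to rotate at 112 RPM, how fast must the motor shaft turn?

756 RPM

Overall ratio R = 1.5 × 4.5 = 6.75.
Required input speed = output speed × R = 112 × 6.75 = 756 RPM.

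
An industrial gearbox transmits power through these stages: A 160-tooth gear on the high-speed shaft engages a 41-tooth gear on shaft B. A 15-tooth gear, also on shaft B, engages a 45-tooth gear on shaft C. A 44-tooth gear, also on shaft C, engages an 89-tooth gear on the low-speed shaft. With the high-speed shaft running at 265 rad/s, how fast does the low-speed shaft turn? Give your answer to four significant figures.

170.4 rad/s

gear mesh 41/160 = 0.25625 → 265/0.25625 = 1034.1 rad/s
gear mesh 45/15 = 3 → 1034.1/3 = 344.72 rad/s
gear mesh 89/44 = 2.0227 → 344.72/2.0227 = 170.42 rad/s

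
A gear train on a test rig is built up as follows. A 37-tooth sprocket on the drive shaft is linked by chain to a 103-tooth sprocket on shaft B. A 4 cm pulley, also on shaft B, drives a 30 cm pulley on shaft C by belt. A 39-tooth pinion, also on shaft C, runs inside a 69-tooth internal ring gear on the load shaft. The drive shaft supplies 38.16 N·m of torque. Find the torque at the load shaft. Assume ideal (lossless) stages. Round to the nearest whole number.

1410 N·m

Chain: ratio = 103/37 = 2.7838; torque at shaft B = 38.16 × 2.7838 = 106.23 N·m.
Belt: ratio = 30/4 = 7.5; torque at shaft C = 106.23 × 7.5 = 796.72 N·m.
Internal gear: ratio = 69/39 = 1.7692; torque at the load shaft = 796.72 × 1.7692 = 1409.6 N·m.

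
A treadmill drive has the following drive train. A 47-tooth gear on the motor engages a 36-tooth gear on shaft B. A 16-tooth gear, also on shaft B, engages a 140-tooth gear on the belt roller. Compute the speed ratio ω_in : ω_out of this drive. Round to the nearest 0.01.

Each stage contributes driven/driver: gear mesh 36/47 = 0.76596, gear mesh 140/16 = 8.75.
Overall: 0.76596 × 8.75 = 6.7021.

6.70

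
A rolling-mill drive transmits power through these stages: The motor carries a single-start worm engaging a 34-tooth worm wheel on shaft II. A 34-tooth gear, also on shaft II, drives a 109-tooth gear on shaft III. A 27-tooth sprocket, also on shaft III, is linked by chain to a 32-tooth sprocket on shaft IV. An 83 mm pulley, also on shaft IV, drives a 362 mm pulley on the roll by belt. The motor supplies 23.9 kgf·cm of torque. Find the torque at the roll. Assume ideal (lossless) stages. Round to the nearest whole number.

13466 kgf·cm

Worm: ratio = 34/1 = 34; torque at shaft II = 23.9 × 34 = 812.6 kgf·cm.
Gear mesh: ratio = 109/34 = 3.2059; torque at shaft III = 812.6 × 3.2059 = 2605.1 kgf·cm.
Chain: ratio = 32/27 = 1.1852; torque at shaft IV = 2605.1 × 1.1852 = 3087.5 kgf·cm.
Belt: ratio = 362/83 = 4.3614; torque at the roll = 3087.5 × 4.3614 = 13466 kgf·cm.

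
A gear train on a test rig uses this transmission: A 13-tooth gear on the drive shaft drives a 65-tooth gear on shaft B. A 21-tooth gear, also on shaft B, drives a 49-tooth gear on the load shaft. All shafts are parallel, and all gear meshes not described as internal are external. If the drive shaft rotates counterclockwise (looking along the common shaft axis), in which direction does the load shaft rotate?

the drive shaft → shaft B: external mesh, 1 reversal → CW.
shaft B → the load shaft: external mesh, 1 reversal → CCW.
2 reversals in total — an even number — so the load shaft turns the same way as the drive shaft.

counterclockwise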